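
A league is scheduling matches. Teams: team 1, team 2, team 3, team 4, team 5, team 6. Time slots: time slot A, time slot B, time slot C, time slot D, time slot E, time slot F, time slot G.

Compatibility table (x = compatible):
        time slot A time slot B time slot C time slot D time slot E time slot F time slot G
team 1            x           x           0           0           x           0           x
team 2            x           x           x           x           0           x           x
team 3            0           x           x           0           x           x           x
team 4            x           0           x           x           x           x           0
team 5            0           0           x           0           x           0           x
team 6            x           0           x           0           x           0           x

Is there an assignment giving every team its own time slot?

Yes

One maximum matching: team 1-time slot A, team 2-time slot D, team 3-time slot B, team 4-time slot E, team 5-time slot C, team 6-time slot G.
Every team is matched, so this matching saturates all of them.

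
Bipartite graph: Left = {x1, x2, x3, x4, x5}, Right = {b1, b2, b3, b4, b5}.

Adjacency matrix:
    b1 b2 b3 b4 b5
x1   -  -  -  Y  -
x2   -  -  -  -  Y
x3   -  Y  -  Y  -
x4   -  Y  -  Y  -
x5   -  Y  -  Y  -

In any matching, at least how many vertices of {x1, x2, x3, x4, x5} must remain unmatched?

One maximum matching: x1–b4, x2–b5, x3–b2.
The set {x1, x3, x4, x5} has only 2 neighbours ({b2, b4}), so by Hall's theorem at most 3 of the 5 left vertices can be matched.
That matches 3 of the 5, leaving 2 unmatched; no matching can do better.

2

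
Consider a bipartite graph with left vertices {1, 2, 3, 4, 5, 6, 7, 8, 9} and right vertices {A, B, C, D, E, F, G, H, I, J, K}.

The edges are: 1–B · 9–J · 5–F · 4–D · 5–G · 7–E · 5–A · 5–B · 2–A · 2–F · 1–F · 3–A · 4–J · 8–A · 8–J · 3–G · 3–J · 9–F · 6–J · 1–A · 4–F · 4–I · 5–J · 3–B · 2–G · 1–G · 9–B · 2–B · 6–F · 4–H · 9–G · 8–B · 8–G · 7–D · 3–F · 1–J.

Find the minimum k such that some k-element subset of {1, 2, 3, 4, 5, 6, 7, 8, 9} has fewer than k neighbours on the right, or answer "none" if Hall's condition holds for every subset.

Take S = {1, 2, 3, 5, 6, 8}. Its neighbourhood is {A, B, F, G, J}, so |N(S)| = 5 < |S| = 6.
Every subset of size less than 6 has at least as many neighbours as members, so 6 is the minimum.

6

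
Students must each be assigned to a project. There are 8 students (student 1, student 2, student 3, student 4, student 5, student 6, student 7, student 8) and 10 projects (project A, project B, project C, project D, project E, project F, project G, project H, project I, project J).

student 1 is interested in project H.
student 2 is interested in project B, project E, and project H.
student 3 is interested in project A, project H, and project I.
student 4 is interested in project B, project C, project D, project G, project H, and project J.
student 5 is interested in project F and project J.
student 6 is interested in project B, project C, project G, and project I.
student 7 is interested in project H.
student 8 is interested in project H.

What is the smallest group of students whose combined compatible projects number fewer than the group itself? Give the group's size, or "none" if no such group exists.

Take S = {student 1, student 7}. Its neighbourhood is {project H}, so |N(S)| = 1 < |S| = 2.
No single vertex violates Hall's condition since each has at least one neighbour, so 2 is the minimum.

2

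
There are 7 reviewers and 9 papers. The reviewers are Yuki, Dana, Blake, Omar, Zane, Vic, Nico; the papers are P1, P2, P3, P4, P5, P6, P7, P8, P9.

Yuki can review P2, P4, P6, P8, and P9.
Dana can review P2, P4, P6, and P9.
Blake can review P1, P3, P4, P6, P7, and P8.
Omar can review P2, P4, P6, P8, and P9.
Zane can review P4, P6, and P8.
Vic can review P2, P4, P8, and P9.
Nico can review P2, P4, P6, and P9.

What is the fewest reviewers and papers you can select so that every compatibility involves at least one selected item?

The 6 edges Yuki–P8, Dana–P6, Blake–P1, Omar–P2, Zane–P4, Vic–P9 form a matching, so any vertex cover needs at least 6 vertices (one per matched edge).
Conversely {Blake, P2, P4, P6, P8, P9} meets every edge and has exactly 6 vertices, so 6 is optimal.

6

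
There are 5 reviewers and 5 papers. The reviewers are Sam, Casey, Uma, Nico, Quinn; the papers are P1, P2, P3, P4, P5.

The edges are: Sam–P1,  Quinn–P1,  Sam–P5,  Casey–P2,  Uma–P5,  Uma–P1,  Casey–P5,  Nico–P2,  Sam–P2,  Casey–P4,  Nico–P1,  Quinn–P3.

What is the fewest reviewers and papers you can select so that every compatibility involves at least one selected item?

5

{Sam, Casey, Uma, Nico, Quinn} is a vertex cover of size 5: every edge has an endpoint in this set.
No smaller cover exists because Sam–P2, Casey–P4, Uma–P5, Nico–P1, Quinn–P3 is a matching of size 5, and a cover must include an endpoint of each of these disjoint edges (König's theorem).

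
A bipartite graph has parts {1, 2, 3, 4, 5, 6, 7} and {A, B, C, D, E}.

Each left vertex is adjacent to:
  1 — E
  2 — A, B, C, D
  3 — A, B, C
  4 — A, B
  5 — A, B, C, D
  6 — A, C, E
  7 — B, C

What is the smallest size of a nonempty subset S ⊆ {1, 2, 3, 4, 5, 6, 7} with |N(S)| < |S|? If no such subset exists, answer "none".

5

Take S = {1, 3, 4, 6, 7}. Its neighbourhood is {A, B, C, E}, so |N(S)| = 4 < |S| = 5.
Every subset of size less than 5 has at least as many neighbours as members, so 5 is the minimum.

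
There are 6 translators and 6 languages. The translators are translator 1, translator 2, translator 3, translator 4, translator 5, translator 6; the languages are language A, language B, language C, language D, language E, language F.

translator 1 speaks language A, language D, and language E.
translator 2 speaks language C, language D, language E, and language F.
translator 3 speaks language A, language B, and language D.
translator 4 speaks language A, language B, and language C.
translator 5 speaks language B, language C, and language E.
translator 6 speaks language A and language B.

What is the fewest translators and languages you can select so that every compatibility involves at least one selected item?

6

{translator 1, translator 2, translator 3, translator 4, translator 5, translator 6} is a vertex cover of size 6: every edge has an endpoint in this set.
No smaller cover exists because translator 1–language A, translator 2–language F, translator 3–language D, translator 4–language C, translator 5–language E, translator 6–language B is a matching of size 6, and a cover must include an endpoint of each of these disjoint edges (König's theorem).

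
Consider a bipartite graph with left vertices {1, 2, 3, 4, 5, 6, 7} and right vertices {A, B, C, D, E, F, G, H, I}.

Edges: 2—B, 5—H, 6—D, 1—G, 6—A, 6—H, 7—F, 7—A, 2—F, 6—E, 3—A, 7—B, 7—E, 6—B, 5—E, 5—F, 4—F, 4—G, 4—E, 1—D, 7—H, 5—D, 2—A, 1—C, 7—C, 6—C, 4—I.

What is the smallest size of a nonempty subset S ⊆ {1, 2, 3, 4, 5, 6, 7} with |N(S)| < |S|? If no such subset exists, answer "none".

none

A matching saturating every left vertex exists, for instance 1→C, 2→B, 3→A, 4→G, 5→D, 6→H, 7→E.
By Hall's marriage theorem, this means |N(S)| ≥ |S| for every subset S, so no violating subset exists.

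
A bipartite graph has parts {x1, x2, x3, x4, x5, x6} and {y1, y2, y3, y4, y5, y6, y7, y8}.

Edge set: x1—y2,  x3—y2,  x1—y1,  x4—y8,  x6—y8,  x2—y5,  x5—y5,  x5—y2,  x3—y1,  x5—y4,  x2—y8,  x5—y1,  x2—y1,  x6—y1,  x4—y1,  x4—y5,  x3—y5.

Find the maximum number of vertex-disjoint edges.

5

A valid assignment of size 5: x1→y2, x2→y8, x3→y5, x4→y1, x5→y4.
The set {x1, x2, x3, x4, x6} has only 4 neighbours ({y1, y2, y5, y8}), so by Hall's theorem at most 5 of the 6 left vertices can be matched.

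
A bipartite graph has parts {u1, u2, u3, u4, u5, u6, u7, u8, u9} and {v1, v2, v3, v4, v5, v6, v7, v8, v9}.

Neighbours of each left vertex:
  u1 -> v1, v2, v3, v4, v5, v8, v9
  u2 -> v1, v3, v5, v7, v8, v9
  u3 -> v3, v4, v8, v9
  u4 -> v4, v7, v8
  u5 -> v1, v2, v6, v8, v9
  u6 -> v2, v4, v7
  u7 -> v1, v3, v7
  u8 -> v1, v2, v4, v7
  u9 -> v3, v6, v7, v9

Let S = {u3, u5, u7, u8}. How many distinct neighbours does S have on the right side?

8

The union of neighbours of {u3, u5, u7, u8} is {v1, v2, v3, v4, v6, v7, v8, v9}, which has 8 elements.
Since |N(S)| = 8 ≥ |S| = 4, Hall's condition holds for this subset.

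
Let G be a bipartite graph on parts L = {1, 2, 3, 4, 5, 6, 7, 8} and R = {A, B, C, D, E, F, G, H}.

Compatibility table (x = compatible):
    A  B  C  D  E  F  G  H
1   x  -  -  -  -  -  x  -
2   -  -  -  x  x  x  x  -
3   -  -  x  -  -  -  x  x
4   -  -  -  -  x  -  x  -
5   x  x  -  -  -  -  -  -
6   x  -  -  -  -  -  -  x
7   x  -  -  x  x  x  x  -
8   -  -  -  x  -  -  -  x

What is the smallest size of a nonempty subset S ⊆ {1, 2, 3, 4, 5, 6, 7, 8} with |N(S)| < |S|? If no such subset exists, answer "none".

A matching saturating every left vertex exists, for instance 1→A, 2→E, 3→C, 4→G, 5→B, 6→H, 7→F, 8→D.
By Hall's marriage theorem, this means |N(S)| ≥ |S| for every subset S, so no violating subset exists.

none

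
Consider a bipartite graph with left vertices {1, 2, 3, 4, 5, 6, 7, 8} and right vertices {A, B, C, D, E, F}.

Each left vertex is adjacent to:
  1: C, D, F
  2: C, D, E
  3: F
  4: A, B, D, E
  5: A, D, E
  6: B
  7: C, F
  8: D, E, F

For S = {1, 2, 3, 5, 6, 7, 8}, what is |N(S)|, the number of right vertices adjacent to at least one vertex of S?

The union of neighbours of {1, 2, 3, 5, 6, 7, 8} is {A, B, C, D, E, F}, which has 6 elements.
Since |N(S)| = 6 < |S| = 7, Hall's condition fails for this subset.

6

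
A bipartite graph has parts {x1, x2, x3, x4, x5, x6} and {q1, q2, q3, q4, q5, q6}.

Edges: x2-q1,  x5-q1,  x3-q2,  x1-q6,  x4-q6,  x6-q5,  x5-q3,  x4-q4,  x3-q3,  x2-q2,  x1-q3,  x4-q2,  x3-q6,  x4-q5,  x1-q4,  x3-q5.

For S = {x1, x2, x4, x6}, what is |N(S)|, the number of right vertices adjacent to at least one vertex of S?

6

The union of neighbours of {x1, x2, x4, x6} is {q1, q2, q3, q4, q5, q6}, which has 6 elements.
Since |N(S)| = 6 ≥ |S| = 4, Hall's condition holds for this subset.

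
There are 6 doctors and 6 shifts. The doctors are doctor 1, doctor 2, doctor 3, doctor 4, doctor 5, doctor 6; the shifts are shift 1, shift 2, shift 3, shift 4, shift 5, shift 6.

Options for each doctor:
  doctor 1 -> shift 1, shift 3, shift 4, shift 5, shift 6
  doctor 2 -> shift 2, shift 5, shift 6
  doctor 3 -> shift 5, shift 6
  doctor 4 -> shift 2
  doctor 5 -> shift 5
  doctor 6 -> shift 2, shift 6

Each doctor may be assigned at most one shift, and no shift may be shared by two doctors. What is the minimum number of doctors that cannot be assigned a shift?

2

For example, pair doctor 1–shift 4, doctor 2–shift 5, doctor 3–shift 6, doctor 4–shift 2.
The set {doctor 2, doctor 3, doctor 4, doctor 5, doctor 6} has only 3 neighbours ({shift 2, shift 5, shift 6}), so by Hall's theorem at most 4 of the 6 doctors can be matched.
That matches 4 of the 6, leaving 2 unmatched; no matching can do better.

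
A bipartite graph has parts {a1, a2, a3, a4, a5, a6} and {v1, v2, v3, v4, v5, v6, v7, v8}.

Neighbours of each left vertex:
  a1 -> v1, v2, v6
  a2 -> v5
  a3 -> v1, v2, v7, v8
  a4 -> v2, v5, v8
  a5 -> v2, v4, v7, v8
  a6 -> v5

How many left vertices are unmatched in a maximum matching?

1

A valid assignment of size 5: a1–v1, a2–v5, a3–v7, a4–v8, a5–v2.
The set {a2, a6} has only 1 neighbour ({v5}), so by Hall's theorem at most 5 of the 6 left vertices can be matched.
That matches 5 of the 6, leaving 1 unmatched; no matching can do better.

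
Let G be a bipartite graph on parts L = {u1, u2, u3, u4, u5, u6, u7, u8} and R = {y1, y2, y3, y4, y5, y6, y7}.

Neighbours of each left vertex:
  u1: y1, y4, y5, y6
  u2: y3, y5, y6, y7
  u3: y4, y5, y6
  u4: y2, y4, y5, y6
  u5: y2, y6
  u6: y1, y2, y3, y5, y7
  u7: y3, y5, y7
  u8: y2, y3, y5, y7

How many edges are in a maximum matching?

A valid assignment of size 7: u1–y1, u2–y6, u3–y4, u4–y5, u5–y2, u6–y7, u7–y3.
The set {u1, u2, u3, u4, u5, u6, u7, u8} has only 7 neighbours ({y1, y2, y3, y4, y5, y6, y7}), so by Hall's theorem at most 7 of the 8 left vertices can be matched.

7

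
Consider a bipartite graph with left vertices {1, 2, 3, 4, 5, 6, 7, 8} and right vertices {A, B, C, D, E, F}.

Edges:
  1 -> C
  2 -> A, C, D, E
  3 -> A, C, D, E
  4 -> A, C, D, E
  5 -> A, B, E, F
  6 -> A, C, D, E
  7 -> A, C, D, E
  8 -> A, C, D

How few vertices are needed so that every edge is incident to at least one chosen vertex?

{5, A, C, D, E} is a vertex cover of size 5: every edge has an endpoint in this set.
No smaller cover exists because 1–C, 2–A, 3–D, 4–E, 5–B is a matching of size 5, and a cover must include an endpoint of each of these disjoint edges (König's theorem).

5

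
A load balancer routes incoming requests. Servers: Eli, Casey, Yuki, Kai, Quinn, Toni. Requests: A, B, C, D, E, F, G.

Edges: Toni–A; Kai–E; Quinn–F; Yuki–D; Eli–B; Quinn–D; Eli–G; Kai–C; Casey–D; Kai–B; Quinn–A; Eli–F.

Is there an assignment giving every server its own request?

The set {Casey, Yuki} has only 1 neighbour ({D}), so by Hall's theorem at most 5 of the 6 servers can be matched.
Hence no matching covers every server.

No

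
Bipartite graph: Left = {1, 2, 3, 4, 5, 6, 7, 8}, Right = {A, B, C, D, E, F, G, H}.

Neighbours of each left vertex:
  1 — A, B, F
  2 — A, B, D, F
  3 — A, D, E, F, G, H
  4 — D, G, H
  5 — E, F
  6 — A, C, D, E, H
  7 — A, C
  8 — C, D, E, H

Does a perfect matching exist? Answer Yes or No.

A valid assignment of size 8: 1→B, 2→D, 3→A, 4→G, 5→F, 6→H, 7→C, 8→E.
Every left vertex is matched, so this is a perfect matching.

Yes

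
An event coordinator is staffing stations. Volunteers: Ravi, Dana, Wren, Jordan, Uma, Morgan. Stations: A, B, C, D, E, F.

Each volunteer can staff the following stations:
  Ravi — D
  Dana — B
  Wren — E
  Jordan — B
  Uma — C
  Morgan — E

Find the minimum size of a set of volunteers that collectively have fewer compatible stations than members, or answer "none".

2

Take S = {Dana, Jordan}. Its neighbourhood is {B}, so |N(S)| = 1 < |S| = 2.
No single vertex violates Hall's condition since each has at least one neighbour, so 2 is the minimum.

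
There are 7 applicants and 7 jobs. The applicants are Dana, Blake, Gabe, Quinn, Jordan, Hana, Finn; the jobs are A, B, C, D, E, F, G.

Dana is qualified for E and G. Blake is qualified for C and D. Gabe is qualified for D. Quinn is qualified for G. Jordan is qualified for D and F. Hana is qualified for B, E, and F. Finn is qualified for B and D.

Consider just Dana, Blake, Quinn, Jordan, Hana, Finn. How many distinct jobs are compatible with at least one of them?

6

The union of neighbours of {Dana, Blake, Quinn, Jordan, Hana, Finn} is {B, C, D, E, F, G}, which has 6 elements.
Since |N(S)| = 6 ≥ |S| = 6, Hall's condition holds for this subset.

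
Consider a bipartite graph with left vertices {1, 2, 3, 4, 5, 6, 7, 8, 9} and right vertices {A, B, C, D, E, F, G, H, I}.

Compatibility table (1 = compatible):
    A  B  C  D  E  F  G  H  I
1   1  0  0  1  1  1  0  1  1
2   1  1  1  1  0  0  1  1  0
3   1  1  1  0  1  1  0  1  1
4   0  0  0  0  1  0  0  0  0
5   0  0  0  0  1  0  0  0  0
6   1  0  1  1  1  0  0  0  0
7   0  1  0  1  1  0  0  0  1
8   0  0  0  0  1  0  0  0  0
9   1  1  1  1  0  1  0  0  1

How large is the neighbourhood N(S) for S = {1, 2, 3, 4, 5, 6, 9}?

The union of neighbours of {1, 2, 3, 4, 5, 6, 9} is {A, B, C, D, E, F, G, H, I}, which has 9 elements.
Since |N(S)| = 9 ≥ |S| = 7, Hall's condition holds for this subset.

9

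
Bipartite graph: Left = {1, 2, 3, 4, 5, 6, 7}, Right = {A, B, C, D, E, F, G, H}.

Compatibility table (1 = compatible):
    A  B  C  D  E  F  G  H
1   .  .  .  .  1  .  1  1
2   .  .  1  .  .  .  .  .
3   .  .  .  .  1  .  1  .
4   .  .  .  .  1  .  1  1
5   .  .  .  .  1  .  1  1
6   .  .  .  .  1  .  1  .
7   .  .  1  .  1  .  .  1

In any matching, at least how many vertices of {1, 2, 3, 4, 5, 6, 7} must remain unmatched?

3

For example, pair 1-H, 2-C, 3-G, 4-E.
The set {1, 2, 3, 4, 5, 6, 7} has only 4 neighbours ({C, E, G, H}), so by Hall's theorem at most 4 of the 7 left vertices can be matched.
That matches 4 of the 7, leaving 3 unmatched; no matching can do better.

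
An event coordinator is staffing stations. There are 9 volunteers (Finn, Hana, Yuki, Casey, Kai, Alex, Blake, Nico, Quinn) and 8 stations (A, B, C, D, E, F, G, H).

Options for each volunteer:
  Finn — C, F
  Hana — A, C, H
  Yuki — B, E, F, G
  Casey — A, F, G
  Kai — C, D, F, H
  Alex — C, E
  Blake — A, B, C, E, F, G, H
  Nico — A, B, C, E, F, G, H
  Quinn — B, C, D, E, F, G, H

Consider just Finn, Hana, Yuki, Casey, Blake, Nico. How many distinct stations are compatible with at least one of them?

7

The union of neighbours of {Finn, Hana, Yuki, Casey, Blake, Nico} is {A, B, C, E, F, G, H}, which has 7 elements.
Since |N(S)| = 7 ≥ |S| = 6, Hall's condition holds for this subset.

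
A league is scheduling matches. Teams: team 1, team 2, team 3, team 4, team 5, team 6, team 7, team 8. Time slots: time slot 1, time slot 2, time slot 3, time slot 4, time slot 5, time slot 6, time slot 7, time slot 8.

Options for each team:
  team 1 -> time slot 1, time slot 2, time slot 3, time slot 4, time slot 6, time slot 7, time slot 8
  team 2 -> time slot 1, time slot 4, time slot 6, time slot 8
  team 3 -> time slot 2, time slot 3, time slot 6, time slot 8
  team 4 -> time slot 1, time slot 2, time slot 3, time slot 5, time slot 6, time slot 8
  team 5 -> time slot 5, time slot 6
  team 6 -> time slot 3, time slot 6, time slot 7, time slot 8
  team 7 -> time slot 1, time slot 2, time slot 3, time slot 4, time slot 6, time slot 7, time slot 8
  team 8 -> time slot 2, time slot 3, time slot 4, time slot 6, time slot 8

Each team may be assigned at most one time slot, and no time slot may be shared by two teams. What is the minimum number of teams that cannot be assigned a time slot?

0

For example, pair team 1→time slot 4, team 2→time slot 6, team 3→time slot 2, team 4→time slot 1, team 5→time slot 5, team 6→time slot 3, team 7→time slot 7, team 8→time slot 8.
This saturates every team, so 8 is the maximum.
That matches 8 of the 8, leaving 0 unmatched; no matching can do better.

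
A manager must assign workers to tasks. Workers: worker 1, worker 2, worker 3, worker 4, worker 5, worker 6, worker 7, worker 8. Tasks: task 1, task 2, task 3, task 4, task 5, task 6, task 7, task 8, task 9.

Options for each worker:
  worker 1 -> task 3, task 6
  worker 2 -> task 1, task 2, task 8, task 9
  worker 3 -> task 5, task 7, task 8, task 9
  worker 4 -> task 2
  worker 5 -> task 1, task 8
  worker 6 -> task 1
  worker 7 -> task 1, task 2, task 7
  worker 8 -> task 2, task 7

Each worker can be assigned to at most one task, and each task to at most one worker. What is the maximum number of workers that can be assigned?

7

One maximum matching: worker 1–task 6, worker 2–task 9, worker 3–task 5, worker 4–task 2, worker 5–task 8, worker 6–task 1, worker 7–task 7.
The set {worker 4, worker 6, worker 7, worker 8} has only 3 neighbours ({task 1, task 2, task 7}), so by Hall's theorem at most 7 of the 8 workers can be matched.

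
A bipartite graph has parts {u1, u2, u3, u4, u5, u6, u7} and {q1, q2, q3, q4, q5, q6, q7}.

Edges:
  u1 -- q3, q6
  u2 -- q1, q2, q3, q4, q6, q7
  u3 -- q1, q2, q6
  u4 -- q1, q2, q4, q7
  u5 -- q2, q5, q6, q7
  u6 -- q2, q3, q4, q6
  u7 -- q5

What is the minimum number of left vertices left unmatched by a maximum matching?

For example, pair u1–q3, u2–q1, u3–q2, u4–q4, u5–q7, u6–q6, u7–q5.
All 7 left vertices are matched, so no larger matching exists.
That matches 7 of the 7, leaving 0 unmatched; no matching can do better.

0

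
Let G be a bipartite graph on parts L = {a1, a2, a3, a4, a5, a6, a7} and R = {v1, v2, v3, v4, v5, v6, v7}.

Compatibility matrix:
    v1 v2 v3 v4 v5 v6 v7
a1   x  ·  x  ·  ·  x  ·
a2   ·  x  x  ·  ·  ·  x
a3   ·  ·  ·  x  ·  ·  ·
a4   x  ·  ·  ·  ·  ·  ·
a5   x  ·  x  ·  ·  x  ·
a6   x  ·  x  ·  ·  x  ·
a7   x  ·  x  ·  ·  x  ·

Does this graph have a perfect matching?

No

The set {a1, a4, a5, a6, a7} has only 3 neighbours ({v1, v3, v6}), so by Hall's theorem at most 5 of the 7 left vertices can be matched.
Hence no matching covers every left vertex.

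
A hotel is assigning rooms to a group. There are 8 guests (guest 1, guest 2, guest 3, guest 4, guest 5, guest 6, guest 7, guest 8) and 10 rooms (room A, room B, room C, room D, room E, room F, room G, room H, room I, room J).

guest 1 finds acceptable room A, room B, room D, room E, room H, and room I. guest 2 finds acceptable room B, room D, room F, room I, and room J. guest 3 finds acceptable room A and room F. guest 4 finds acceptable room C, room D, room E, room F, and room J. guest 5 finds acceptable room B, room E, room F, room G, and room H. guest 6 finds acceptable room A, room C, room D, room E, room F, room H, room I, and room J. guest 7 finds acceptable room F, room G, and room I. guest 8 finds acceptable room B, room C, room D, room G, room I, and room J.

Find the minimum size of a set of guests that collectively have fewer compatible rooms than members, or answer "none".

A matching saturating every guest exists, for instance guest 1→room A, guest 2→room D, guest 3→room F, guest 4→room C, guest 5→room E, guest 6→room J, guest 7→room G, guest 8→room I.
By Hall's marriage theorem, this means |N(S)| ≥ |S| for every subset S, so no violating subset exists.

none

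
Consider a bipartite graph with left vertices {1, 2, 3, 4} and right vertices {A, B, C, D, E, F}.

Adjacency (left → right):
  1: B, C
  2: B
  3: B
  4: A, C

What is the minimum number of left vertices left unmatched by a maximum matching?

For example, pair 1→C, 2→B, 4→A.
The set {2, 3} has only 1 neighbour ({B}), so by Hall's theorem at most 3 of the 4 left vertices can be matched.
That matches 3 of the 4, leaving 1 unmatched; no matching can do better.

1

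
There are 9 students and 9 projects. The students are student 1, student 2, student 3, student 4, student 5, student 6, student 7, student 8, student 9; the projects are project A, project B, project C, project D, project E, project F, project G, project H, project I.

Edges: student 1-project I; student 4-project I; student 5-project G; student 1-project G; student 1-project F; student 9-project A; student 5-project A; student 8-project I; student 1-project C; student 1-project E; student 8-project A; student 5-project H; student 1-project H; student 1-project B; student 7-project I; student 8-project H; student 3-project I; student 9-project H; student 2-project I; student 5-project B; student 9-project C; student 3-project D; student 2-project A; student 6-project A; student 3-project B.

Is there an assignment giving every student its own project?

The set {student 2, student 4, student 6, student 7} has only 2 neighbours ({project A, project I}), so by Hall's theorem at most 7 of the 9 students can be matched.
Hence no matching covers every student.

No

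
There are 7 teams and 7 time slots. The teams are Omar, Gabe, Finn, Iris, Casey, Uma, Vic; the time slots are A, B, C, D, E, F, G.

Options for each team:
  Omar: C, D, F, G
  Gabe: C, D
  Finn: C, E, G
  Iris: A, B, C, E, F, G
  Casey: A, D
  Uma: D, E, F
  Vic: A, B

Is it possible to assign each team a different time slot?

Yes

A valid assignment of size 7: Omar-F, Gabe-D, Finn-C, Iris-G, Casey-A, Uma-E, Vic-B.
Every team is matched, so this is a perfect matching.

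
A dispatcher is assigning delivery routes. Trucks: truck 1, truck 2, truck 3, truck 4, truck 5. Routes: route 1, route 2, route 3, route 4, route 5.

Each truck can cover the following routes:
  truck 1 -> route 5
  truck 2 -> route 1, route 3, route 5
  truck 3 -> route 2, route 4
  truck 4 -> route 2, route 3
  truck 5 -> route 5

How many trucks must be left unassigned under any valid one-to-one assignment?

A valid assignment of size 4: truck 1-route 5, truck 2-route 3, truck 3-route 4, truck 4-route 2.
The set {truck 1, truck 5} has only 1 neighbour ({route 5}), so by Hall's theorem at most 4 of the 5 trucks can be matched.
That matches 4 of the 5, leaving 1 unmatched; no matching can do better.

1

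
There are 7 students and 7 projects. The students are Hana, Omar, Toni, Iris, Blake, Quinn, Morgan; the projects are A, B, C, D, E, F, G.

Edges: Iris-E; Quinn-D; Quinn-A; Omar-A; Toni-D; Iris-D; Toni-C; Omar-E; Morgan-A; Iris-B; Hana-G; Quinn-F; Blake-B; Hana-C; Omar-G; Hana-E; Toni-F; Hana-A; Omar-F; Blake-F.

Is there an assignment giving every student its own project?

For example, pair Hana-E, Omar-G, Toni-C, Iris-D, Blake-B, Quinn-F, Morgan-A.
All 7 students are covered.

Yes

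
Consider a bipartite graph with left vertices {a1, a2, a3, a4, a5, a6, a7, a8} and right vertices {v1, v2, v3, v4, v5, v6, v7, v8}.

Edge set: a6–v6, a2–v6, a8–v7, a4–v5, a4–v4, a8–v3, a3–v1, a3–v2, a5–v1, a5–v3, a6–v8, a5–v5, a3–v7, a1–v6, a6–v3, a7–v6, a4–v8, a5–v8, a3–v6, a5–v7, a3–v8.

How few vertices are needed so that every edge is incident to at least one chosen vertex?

6

The 6 edges a1–v6, a3–v2, a4–v8, a5–v1, a6–v3, a8–v7 form a matching, so any vertex cover needs at least 6 vertices (one per matched edge).
Conversely {a3, a4, a5, a6, a8, v6} meets every edge and has exactly 6 vertices, so 6 is optimal.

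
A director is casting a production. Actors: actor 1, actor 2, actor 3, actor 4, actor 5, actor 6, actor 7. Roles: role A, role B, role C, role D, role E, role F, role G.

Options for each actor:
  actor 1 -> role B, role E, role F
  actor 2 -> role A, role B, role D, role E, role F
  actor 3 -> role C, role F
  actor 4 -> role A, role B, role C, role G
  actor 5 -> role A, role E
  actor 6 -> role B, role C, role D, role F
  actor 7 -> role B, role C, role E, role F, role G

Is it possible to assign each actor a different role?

For example, pair actor 1–role E, actor 2–role F, actor 3–role C, actor 4–role B, actor 5–role A, actor 6–role D, actor 7–role G.
All 7 actors are covered.

Yes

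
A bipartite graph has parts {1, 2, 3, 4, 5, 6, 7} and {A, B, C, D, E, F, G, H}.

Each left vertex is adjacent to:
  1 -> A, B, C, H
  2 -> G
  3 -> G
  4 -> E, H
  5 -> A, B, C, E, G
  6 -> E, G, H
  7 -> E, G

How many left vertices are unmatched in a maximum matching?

One maximum matching: 1–B, 2–G, 4–H, 5–A, 6–E.
The set {2, 3, 4, 6, 7} has only 3 neighbours ({E, G, H}), so by Hall's theorem at most 5 of the 7 left vertices can be matched.
That matches 5 of the 7, leaving 2 unmatched; no matching can do better.

2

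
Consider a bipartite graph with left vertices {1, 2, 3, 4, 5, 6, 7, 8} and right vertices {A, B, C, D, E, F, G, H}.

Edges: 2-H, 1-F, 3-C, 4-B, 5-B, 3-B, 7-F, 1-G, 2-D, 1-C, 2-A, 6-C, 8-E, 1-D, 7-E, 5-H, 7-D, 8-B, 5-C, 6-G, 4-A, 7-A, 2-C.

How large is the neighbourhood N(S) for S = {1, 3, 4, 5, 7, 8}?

8

The union of neighbours of {1, 3, 4, 5, 7, 8} is {A, B, C, D, E, F, G, H}, which has 8 elements.
Since |N(S)| = 8 ≥ |S| = 6, Hall's condition holds for this subset.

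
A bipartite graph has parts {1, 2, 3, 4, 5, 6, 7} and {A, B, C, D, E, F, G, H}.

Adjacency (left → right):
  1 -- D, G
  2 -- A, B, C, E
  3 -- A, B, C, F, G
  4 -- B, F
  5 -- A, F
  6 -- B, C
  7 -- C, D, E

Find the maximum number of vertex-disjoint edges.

For example, pair 1–D, 2–B, 3–G, 4–F, 5–A, 6–C, 7–E.
This saturates every left vertex, so 7 is the maximum.

7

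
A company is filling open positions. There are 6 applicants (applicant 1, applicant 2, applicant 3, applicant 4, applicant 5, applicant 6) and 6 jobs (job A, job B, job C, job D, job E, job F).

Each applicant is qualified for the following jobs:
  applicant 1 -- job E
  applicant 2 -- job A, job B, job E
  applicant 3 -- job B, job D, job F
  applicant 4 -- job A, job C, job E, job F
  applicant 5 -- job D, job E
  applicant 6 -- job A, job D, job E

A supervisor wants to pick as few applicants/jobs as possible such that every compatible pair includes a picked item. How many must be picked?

6

{applicant 1, applicant 2, applicant 3, applicant 4, applicant 5, applicant 6} is a vertex cover of size 6: every edge has an endpoint in this set.
No smaller cover exists because applicant 1–job E, applicant 2–job B, applicant 3–job F, applicant 4–job C, applicant 5–job D, applicant 6–job A is a matching of size 6, and a cover must include an endpoint of each of these disjoint edges (König's theorem).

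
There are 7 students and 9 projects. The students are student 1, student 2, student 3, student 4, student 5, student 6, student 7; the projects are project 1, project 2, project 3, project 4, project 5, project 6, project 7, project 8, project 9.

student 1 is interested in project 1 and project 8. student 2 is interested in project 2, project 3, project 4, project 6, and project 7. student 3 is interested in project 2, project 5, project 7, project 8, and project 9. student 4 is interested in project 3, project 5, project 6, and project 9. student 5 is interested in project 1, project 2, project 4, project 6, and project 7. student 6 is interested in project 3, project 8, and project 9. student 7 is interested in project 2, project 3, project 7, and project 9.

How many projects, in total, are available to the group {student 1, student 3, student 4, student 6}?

8

The union of neighbours of {student 1, student 3, student 4, student 6} is {project 1, project 2, project 3, project 5, project 6, project 7, project 8, project 9}, which has 8 elements.
Since |N(S)| = 8 ≥ |S| = 4, Hall's condition holds for this subset.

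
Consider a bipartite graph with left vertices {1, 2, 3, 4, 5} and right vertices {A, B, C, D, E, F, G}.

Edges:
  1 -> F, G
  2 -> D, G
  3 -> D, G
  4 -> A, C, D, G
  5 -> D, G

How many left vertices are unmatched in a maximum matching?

1

A valid assignment of size 4: 1→F, 2→D, 3→G, 4→C.
The set {2, 3, 5} has only 2 neighbours ({D, G}), so by Hall's theorem at most 4 of the 5 left vertices can be matched.
That matches 4 of the 5, leaving 1 unmatched; no matching can do better.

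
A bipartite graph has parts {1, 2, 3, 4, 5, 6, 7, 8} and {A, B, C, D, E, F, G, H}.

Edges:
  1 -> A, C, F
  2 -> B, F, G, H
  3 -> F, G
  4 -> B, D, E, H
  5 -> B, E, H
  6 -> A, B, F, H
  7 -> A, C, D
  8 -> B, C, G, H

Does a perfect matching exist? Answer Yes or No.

A valid assignment of size 8: 1–C, 2–F, 3–G, 4–E, 5–H, 6–A, 7–D, 8–B.
All 8 left vertices are covered.

Yes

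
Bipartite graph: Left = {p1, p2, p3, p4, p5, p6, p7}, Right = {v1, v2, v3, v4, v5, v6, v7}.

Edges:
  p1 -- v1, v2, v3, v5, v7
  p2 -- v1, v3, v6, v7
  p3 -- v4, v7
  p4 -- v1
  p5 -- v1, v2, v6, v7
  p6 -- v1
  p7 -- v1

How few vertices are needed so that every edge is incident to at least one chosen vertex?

5

{p1, p2, p3, p5, v1} is a vertex cover of size 5: every edge has an endpoint in this set.
No smaller cover exists because p1–v3, p2–v6, p3–v7, p4–v1, p5–v2 is a matching of size 5, and a cover must include an endpoint of each of these disjoint edges (König's theorem).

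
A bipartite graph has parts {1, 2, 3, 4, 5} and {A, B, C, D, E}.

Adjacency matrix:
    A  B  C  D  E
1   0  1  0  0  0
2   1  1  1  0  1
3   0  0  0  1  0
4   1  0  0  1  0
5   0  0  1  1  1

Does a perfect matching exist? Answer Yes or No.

Yes

One maximum matching: 1-B, 2-C, 3-D, 4-A, 5-E.
Every left vertex is matched, so this is a perfect matching.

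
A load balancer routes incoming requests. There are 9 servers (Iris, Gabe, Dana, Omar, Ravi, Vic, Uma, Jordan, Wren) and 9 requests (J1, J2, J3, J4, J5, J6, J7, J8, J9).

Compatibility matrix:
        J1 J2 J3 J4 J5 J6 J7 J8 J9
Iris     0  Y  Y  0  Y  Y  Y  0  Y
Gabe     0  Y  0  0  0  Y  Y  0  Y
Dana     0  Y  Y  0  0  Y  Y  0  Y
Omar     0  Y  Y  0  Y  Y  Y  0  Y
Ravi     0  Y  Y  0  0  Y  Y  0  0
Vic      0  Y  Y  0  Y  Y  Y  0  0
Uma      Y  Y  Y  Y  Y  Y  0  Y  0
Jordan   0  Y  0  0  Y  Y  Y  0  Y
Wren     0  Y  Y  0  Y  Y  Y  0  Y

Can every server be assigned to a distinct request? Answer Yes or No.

No

The set {Iris, Gabe, Dana, Omar, Ravi, Vic, Jordan, Wren} has only 6 neighbours ({J2, J3, J5, J6, J7, J9}), so by Hall's theorem at most 7 of the 9 servers can be matched.
Hence no matching covers every server.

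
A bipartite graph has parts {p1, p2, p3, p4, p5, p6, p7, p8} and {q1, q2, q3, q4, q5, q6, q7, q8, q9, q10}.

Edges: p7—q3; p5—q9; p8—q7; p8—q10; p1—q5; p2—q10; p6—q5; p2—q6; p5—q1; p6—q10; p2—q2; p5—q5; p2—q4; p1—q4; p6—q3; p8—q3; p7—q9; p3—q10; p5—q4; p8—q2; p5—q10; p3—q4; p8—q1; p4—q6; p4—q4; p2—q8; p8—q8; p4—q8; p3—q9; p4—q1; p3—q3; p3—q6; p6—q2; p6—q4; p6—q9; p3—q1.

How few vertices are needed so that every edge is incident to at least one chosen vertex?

The 8 edges p1–q5, p2–q2, p3–q6, p4–q8, p5–q1, p6–q4, p7–q9, p8–q7 form a matching, so any vertex cover needs at least 8 vertices (one per matched edge).
Conversely {p1, p2, p3, p4, p5, p6, p7, p8} meets every edge and has exactly 8 vertices, so 8 is optimal.

8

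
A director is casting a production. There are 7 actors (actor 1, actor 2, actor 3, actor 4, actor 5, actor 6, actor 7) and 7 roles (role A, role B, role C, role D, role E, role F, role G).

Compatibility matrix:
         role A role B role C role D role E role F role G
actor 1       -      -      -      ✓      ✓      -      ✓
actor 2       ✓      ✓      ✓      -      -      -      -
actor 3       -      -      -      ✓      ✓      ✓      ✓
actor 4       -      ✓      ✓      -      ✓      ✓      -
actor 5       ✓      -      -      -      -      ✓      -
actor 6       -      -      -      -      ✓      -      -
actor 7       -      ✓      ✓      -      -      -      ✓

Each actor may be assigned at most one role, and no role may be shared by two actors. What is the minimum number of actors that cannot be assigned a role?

For example, pair actor 1→role D, actor 2→role C, actor 3→role F, actor 4→role B, actor 5→role A, actor 6→role E, actor 7→role G.
This saturates every actor, so 7 is the maximum.
That matches 7 of the 7, leaving 0 unmatched; no matching can do better.

0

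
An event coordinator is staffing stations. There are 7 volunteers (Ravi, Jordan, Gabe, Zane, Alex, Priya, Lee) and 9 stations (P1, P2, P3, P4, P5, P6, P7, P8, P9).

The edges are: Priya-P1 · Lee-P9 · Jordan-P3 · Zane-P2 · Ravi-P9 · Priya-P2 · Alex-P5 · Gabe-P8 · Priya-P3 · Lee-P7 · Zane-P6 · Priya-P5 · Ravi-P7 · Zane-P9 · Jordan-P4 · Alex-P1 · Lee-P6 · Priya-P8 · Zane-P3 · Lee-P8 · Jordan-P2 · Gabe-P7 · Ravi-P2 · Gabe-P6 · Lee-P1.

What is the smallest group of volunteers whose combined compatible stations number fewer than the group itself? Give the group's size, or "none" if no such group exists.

none

A matching saturating every volunteer exists, for instance Ravi→P7, Jordan→P4, Gabe→P6, Zane→P9, Alex→P5, Priya→P3, Lee→P1.
By Hall's marriage theorem, this means |N(S)| ≥ |S| for every subset S, so no violating subset exists.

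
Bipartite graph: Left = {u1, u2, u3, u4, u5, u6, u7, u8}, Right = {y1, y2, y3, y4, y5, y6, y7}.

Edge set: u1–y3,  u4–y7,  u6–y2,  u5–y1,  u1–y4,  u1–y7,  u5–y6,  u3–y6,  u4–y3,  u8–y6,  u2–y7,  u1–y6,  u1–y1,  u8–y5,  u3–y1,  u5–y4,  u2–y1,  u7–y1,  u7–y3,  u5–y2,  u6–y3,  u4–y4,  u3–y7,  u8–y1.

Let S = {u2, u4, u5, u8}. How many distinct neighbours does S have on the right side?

The union of neighbours of {u2, u4, u5, u8} is {y1, y2, y3, y4, y5, y6, y7}, which has 7 elements.
Since |N(S)| = 7 ≥ |S| = 4, Hall's condition holds for this subset.

7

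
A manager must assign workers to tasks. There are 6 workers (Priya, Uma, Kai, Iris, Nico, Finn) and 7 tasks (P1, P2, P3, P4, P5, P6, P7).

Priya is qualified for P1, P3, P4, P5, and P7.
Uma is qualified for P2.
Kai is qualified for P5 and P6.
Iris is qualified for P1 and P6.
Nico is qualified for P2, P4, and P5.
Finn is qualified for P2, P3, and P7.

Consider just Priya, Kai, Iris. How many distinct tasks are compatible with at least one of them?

The union of neighbours of {Priya, Kai, Iris} is {P1, P3, P4, P5, P6, P7}, which has 6 elements.
Since |N(S)| = 6 ≥ |S| = 3, Hall's condition holds for this subset.

6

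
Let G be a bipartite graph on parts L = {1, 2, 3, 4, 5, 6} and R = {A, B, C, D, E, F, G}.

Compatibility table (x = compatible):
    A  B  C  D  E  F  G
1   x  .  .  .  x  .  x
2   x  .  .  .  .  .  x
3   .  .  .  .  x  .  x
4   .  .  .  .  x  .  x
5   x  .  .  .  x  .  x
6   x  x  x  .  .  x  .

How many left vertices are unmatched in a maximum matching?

One maximum matching: 1–G, 2–A, 3–E, 6–B.
The set {1, 2, 3, 4, 5} has only 3 neighbours ({A, E, G}), so by Hall's theorem at most 4 of the 6 left vertices can be matched.
That matches 4 of the 6, leaving 2 unmatched; no matching can do better.

2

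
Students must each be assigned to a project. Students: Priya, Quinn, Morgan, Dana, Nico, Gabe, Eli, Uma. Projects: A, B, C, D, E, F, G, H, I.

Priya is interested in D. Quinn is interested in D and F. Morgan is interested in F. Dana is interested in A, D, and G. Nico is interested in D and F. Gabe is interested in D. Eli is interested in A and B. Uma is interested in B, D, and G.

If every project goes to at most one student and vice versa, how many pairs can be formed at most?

One maximum matching: Priya→D, Quinn→F, Dana→G, Eli→A, Uma→B.
The set {Priya, Quinn, Morgan, Nico, Gabe} has only 2 neighbours ({D, F}), so by Hall's theorem at most 5 of the 8 students can be matched.

5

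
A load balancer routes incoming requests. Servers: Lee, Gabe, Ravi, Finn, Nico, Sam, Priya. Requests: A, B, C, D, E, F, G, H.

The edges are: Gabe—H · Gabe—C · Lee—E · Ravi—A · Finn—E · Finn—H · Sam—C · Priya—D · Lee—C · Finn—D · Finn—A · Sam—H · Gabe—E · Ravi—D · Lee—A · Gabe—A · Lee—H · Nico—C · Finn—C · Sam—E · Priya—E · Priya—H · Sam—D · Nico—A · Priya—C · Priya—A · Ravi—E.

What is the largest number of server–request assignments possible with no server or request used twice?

5

A valid assignment of size 5: Lee-H, Gabe-E, Ravi-D, Finn-A, Nico-C.
The set {Lee, Gabe, Ravi, Finn, Nico, Sam, Priya} has only 5 neighbours ({A, C, D, E, H}), so by Hall's theorem at most 5 of the 7 servers can be matched.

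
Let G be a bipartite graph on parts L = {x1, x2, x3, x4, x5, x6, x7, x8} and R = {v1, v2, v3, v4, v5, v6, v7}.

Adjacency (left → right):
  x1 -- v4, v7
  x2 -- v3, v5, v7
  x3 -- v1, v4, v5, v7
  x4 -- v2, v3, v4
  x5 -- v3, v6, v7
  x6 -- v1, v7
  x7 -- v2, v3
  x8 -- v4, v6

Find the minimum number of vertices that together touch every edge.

7

A maximum matching has 7 edges (e.g. x1–v7, x2–v3, x3–v5, x4–v4, x5–v6, x6–v1, x7–v2).
By König's theorem the minimum vertex cover has the same size. One such cover is {v1, v2, v3, v4, v5, v6, v7}.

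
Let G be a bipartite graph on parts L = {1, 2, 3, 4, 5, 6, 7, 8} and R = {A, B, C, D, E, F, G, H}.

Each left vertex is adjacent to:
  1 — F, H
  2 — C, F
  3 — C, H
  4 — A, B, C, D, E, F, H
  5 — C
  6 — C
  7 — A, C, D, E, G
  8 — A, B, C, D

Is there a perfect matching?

No

The set {1, 2, 3, 5, 6} has only 3 neighbours ({C, F, H}), so by Hall's theorem at most 6 of the 8 left vertices can be matched.
Hence no matching covers every left vertex.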